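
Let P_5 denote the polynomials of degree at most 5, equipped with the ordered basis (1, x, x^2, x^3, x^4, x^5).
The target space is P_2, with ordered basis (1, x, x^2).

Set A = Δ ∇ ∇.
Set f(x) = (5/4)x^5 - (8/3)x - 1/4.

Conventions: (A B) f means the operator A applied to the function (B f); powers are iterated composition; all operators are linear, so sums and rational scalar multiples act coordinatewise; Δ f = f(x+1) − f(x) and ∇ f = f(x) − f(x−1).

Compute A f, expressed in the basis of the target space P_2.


∇ f = (25/4)x^4 - (25/2)x^3 + (25/2)x^2 - (25/4)x - 17/12
∇ ∇ f = 25x^3 - 75x^2 + (175/2)x - 75/2
Δ ∇ ∇ f = 75x^2 - 75x + 75/2

g(x) = 75x^2 - 75x + 75/2


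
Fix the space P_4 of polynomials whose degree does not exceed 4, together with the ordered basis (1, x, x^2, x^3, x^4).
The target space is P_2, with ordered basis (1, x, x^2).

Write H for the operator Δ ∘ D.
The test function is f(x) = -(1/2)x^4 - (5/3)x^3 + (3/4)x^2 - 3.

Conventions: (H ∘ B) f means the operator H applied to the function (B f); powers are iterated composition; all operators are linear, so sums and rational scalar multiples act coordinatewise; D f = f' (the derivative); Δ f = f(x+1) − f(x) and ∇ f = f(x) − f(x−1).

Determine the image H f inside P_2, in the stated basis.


D f = -2x^3 - 5x^2 + (3/2)x
Δ D f = -6x^2 - 16x - 11/2

g(x) = -6x^2 - 16x - 11/2


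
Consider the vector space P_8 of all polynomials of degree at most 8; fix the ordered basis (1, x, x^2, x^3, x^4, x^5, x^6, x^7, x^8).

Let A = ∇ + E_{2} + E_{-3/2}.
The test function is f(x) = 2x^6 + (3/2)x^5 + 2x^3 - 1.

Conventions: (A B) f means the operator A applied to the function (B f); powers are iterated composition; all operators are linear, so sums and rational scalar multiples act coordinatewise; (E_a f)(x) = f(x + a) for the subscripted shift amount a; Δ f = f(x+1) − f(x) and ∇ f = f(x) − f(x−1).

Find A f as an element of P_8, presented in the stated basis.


∇ f = 12x^5 - (45/2)x^4 + 25x^3 - 9x^2 - (3/2)x + 3/2
E_{2} f = 2x^6 + (51/2)x^5 + 135x^4 + 382x^3 + 612x^2 + 528x + 191
E_{-3/2} f = 2x^6 - (33/2)x^5 + (225/4)x^4 - (397/4)x^3 + (369/4)x^2 - (1269/32)x + 233/64
(∇ + E_{2} + E_{-3/2}) f = 4x^6 + 21x^5 + (675/4)x^4 + (1231/4)x^3 + (2781/4)x^2 + (15579/32)x + 12553/64

the image equals g(x) = 4x^6 + 21x^5 + (675/4)x^4 + (1231/4)x^3 + (2781/4)x^2 + (15579/32)x + 12553/64


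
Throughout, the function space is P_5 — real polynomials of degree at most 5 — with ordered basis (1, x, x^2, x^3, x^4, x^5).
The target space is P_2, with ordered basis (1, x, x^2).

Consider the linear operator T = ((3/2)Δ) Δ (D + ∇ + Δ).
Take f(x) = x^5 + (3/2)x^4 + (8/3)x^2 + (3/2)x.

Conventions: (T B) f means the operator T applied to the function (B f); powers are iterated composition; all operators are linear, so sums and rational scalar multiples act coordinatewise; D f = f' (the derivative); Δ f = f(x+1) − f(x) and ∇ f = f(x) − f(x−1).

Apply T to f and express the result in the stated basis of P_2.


D f = 5x^4 + 6x^3 + (16/3)x + 3/2
∇ f = 5x^4 - 4x^3 + x^2 + (19/3)x - 5/3
Δ f = 5x^4 + 16x^3 + 19x^2 + (49/3)x + 20/3
(D + ∇ + Δ) f = 15x^4 + 18x^3 + 20x^2 + 28x + 13/2
Δ (D + ∇ + Δ) f = 60x^3 + 144x^2 + 154x + 81
Δ Δ (D + ∇ + Δ) f = 180x^2 + 468x + 358
((3/2)Δ) Δ (D + ∇ + Δ) f = 270x^2 + 702x + 537

the image equals g(x) = 270x^2 + 702x + 537


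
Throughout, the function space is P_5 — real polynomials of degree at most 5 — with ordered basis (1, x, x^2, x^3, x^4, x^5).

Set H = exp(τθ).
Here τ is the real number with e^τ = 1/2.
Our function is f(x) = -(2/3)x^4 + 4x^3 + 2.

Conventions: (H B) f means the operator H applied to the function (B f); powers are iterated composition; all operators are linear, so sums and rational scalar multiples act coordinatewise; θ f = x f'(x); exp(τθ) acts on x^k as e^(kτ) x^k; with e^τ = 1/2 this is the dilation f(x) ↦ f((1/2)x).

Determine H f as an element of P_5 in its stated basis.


exp(τθ) x^k = e^(kτ) x^k; with e^τ = 1/2 this sends x^k to (1/2)^k x^k
x^3 ↦ 1/8 x^3
x^4 ↦ 1/16 x^4
applying this coordinatewise to f: exp(τθ) f = -(1/24)x^4 + (1/2)x^3 + 2

the result is g(x) = -(1/24)x^4 + (1/2)x^3 + 2


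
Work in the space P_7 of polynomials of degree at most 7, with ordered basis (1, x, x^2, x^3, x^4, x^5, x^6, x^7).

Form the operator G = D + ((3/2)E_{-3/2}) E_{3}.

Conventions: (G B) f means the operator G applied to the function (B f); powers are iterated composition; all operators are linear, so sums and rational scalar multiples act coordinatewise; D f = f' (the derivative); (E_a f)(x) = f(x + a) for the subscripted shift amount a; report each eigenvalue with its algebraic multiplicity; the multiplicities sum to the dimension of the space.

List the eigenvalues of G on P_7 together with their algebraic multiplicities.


λ = 3/2 (multiplicity 8)

image of 1: 3/2
image of x: (3/2)x + 13/4
image of x^2: (3/2)x^2 + (13/2)x + 27/8
image of x^3: (3/2)x^3 + (39/4)x^2 + (81/8)x + 81/16
image of x^4: (3/2)x^4 + 13x^3 + (81/4)x^2 + (81/4)x + 243/32
image of x^5: (3/2)x^5 + (65/4)x^4 + (135/4)x^3 + (405/8)x^2 + (1215/32)x + 729/64
image of x^6: (3/2)x^6 + (39/2)x^5 + (405/8)x^4 + (405/4)x^3 + (3645/32)x^2 + (2187/32)x + 2187/128
image of x^7: (3/2)x^7 + (91/4)x^6 + (567/8)x^5 + (2835/16)x^4 + (8505/32)x^3 + (15309/64)x^2 + (15309/128)x + 6561/256
the matrix is upper triangular; its diagonal is (3/2, 3/2, 3/2, 3/2, 3/2, 3/2, 3/2, 3/2)
for a triangular matrix the eigenvalues are the diagonal entries, with algebraic multiplicity their repetition count


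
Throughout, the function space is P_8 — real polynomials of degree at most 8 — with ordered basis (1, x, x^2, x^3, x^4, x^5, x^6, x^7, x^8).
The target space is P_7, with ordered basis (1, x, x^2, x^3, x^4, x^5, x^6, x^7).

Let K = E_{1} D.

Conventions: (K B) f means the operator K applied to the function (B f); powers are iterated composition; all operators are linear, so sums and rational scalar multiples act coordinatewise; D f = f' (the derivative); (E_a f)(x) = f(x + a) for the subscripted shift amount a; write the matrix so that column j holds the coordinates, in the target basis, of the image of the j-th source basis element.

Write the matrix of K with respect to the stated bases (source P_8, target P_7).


the matrix is [[0, 1, 2, 3, 4, 5, 6, 7, 8]; [0, 0, 2, 6, 12, 20, 30, 42, 56]; [0, 0, 0, 3, 12, 30, 60, 105, 168]; [0, 0, 0, 0, 4, 20, 60, 140, 280]; [0, 0, 0, 0, 0, 5, 30, 105, 280]; [0, 0, 0, 0, 0, 0, 6, 42, 168]; [0, 0, 0, 0, 0, 0, 0, 7, 56]; [0, 0, 0, 0, 0, 0, 0, 0, 8]] (rows listed top to bottom)

image of 1: 0
image of x: 1
image of x^2: 2x + 2
image of x^3: 3x^2 + 6x + 3
image of x^4: 4x^3 + 12x^2 + 12x + 4
image of x^5: 5x^4 + 20x^3 + 30x^2 + 20x + 5
image of x^6: 6x^5 + 30x^4 + 60x^3 + 60x^2 + 30x + 6
image of x^7: 7x^6 + 42x^5 + 105x^4 + 140x^3 + 105x^2 + 42x + 7
image of x^8: 8x^7 + 56x^6 + 168x^5 + 280x^4 + 280x^3 + 168x^2 + 56x + 8
each image's coordinates form column j of the matrix


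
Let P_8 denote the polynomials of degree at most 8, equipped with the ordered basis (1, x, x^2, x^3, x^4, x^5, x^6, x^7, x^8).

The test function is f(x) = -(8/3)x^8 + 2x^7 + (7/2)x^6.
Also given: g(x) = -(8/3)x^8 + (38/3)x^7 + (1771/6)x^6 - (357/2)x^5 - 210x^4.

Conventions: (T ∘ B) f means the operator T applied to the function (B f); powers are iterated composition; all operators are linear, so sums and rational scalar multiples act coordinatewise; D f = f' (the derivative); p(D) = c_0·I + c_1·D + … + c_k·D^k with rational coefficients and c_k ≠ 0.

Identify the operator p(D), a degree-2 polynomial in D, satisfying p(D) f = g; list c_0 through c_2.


c_0 = 1, c_1 = -1/2, c_2 = -2

D^0 f = -(8/3)x^8 + 2x^7 + (7/2)x^6
D^1 f = -(64/3)x^7 + 14x^6 + 21x^5
D^2 f = -(448/3)x^6 + 84x^5 + 105x^4
matching coefficients of g against c_0 f + c_1 Df + … from the top degree down determines the c_i
solution: c_0 = 1, c_1 = -1/2, c_2 = -2


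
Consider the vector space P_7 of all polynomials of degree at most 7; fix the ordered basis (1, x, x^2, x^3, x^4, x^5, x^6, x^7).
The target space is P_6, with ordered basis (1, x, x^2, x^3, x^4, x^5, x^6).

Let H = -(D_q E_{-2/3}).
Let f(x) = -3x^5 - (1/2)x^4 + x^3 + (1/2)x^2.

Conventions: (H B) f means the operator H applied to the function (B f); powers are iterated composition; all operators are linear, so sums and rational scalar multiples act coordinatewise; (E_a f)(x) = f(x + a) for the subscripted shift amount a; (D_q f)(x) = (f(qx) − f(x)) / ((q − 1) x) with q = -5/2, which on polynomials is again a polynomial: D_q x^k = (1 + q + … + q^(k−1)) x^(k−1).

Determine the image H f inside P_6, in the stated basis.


E_{-2/3} f = -3x^5 + (19/2)x^4 - 11x^3 + (109/18)x^2 - (46/27)x + 2/9
D_q E_{-2/3} f = -(1353/16)x^4 - (1653/16)x^3 - (209/4)x^2 - (109/12)x - 46/27
(-(D_q E_{-2/3})) f = (1353/16)x^4 + (1653/16)x^3 + (209/4)x^2 + (109/12)x + 46/27

g(x) = (1353/16)x^4 + (1653/16)x^3 + (209/4)x^2 + (109/12)x + 46/27


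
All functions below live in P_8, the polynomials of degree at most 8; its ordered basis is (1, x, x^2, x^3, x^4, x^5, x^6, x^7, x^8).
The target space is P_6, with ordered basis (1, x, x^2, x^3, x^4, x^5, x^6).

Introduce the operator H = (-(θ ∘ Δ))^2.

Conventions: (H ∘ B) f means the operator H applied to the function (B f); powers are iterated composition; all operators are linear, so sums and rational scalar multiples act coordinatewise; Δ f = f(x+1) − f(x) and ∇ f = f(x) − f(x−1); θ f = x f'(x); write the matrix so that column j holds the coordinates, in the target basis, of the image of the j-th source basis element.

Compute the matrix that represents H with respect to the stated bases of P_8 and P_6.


image of 1: 0
image of x: 0
image of x^2: 0
image of x^3: 12x
image of x^4: 72x^2 + 60x
image of x^5: 240x^3 + 420x^2 + 210x
image of x^6: 600x^4 + 1620x^3 + 1680x^2 + 630x
image of x^7: 1260x^5 + 4620x^4 + 7350x^3 + 5670x^2 + 1736x
image of x^8: 2352x^6 + 10920x^5 + 23520x^4 + 27720x^3 + 17360x^2 + 4536x
each image's coordinates form column j of the matrix

the matrix is [[0, 0, 0, 0, 0, 0, 0, 0, 0]; [0, 0, 0, 12, 60, 210, 630, 1736, 4536]; [0, 0, 0, 0, 72, 420, 1680, 5670, 17360]; [0, 0, 0, 0, 0, 240, 1620, 7350, 27720]; [0, 0, 0, 0, 0, 0, 600, 4620, 23520]; [0, 0, 0, 0, 0, 0, 0, 1260, 10920]; [0, 0, 0, 0, 0, 0, 0, 0, 2352]] (rows listed top to bottom)


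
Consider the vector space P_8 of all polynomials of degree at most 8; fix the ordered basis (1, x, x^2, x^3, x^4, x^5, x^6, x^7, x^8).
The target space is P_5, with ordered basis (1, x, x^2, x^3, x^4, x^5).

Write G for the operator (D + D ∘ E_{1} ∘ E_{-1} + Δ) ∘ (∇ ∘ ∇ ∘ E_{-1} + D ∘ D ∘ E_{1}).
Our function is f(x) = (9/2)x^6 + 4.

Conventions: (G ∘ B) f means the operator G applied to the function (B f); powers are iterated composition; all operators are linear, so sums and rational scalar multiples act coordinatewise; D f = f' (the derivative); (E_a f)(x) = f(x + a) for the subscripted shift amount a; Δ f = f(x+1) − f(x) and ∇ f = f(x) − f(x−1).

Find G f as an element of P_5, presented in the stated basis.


the result is g(x) = 3240x^3 - 3240x^2 + 24570x - 9045

E_{-1} f = (9/2)x^6 - 27x^5 + (135/2)x^4 - 90x^3 + (135/2)x^2 - 27x + 17/2
∇ E_{-1} f = 27x^5 - (405/2)x^4 + 630x^3 - (2025/2)x^2 + 837x - 567/2
∇ ∇ E_{-1} f = 135x^4 - 1080x^3 + 3375x^2 - 4860x + 2709
E_{1} f = (9/2)x^6 + 27x^5 + (135/2)x^4 + 90x^3 + (135/2)x^2 + 27x + 17/2
D E_{1} f = 27x^5 + 135x^4 + 270x^3 + 270x^2 + 135x + 27
D D E_{1} f = 135x^4 + 540x^3 + 810x^2 + 540x + 135
(∇ ∘ ∇ ∘ E_{-1} + D ∘ D ∘ E_{1}) f = 270x^4 - 540x^3 + 4185x^2 - 4320x + 2844
D (∇ ∘ ∇ ∘ E_{-1} + D ∘ D ∘ E_{1}) f = 1080x^3 - 1620x^2 + 8370x - 4320
E_{-1} (∇ ∘ ∇ ∘ E_{-1} + D ∘ D ∘ E_{1}) f = 270x^4 - 1620x^3 + 7425x^2 - 15390x + 12159
E_{1} E_{-1} (∇ ∘ ∇ ∘ E_{-1} + D ∘ D ∘ E_{1}) f = 270x^4 - 540x^3 + 4185x^2 - 4320x + 2844
D E_{1} E_{-1} (∇ ∘ ∇ ∘ E_{-1} + D ∘ D ∘ E_{1}) f = 1080x^3 - 1620x^2 + 8370x - 4320
Δ (∇ ∘ ∇ ∘ E_{-1} + D ∘ D ∘ E_{1}) f = 1080x^3 + 7830x - 405
(D + D ∘ E_{1} ∘ E_{-1} + Δ) (∇ ∘ ∇ ∘ E_{-1} + D ∘ D ∘ E_{1}) f = 3240x^3 - 3240x^2 + 24570x - 9045


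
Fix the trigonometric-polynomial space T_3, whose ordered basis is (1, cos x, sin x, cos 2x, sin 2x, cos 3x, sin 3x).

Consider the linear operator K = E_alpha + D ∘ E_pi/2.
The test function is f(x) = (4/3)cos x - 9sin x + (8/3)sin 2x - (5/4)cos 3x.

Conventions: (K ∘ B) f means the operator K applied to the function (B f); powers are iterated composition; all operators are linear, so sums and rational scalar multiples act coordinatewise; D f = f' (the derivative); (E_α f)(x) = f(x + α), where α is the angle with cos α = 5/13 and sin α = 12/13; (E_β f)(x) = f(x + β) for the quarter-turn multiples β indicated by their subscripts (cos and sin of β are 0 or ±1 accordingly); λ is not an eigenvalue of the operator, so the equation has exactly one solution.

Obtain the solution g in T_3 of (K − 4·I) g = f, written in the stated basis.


g(x) = (7/72)cos x + (139/72)sin x + (1744/12063)cos 2x - (2120/4021)sin 2x + (5/8)cos 3x + (45/368)sin 3x

write g with unknown coordinates in the stated basis and equate coefficients in (K − 4·I) g = f
solving from the highest basis element down gives g = (7/72)cos x + (139/72)sin x + (1744/12063)cos 2x - (2120/4021)sin 2x + (5/8)cos 3x + (45/368)sin 3x
check: K g = (31/18)cos x - (23/18)sin x + (6976/12063)cos 2x + (6728/12063)sin 2x + (5/4)cos 3x + (45/92)sin 3x
so K g − 4·g = (4/3)cos x - 9sin x + (8/3)sin 2x - (5/4)cos 3x = f ✓


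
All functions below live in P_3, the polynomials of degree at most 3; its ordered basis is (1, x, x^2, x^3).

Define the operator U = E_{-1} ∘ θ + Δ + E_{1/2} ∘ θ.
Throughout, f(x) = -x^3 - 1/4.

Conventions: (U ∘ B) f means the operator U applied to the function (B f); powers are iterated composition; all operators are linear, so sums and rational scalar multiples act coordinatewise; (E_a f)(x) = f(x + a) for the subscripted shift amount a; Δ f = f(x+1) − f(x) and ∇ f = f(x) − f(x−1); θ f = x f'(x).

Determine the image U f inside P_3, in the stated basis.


θ f = -3x^3
E_{-1} θ f = -3x^3 + 9x^2 - 9x + 3
Δ f = -3x^2 - 3x - 1
θ f = -3x^3
E_{1/2} θ f = -3x^3 - (9/2)x^2 - (9/4)x - 3/8
(E_{-1} ∘ θ + Δ + E_{1/2} ∘ θ) f = -6x^3 + (3/2)x^2 - (57/4)x + 13/8

the result is g(x) = -6x^3 + (3/2)x^2 - (57/4)x + 13/8


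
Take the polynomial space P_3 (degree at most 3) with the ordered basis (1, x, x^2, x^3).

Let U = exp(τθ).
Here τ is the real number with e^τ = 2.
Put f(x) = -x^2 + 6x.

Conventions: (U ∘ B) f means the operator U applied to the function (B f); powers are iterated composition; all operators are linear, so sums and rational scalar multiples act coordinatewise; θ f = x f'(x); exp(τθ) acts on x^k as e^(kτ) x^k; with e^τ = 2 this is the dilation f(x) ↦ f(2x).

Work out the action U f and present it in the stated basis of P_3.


exp(τθ) x^k = e^(kτ) x^k; with e^τ = 2 this sends x^k to 2^k x^k
x ↦ 2 x
x^2 ↦ 4 x^2
applying this coordinatewise to f: exp(τθ) f = -4x^2 + 12x

the image equals g(x) = -4x^2 + 12x


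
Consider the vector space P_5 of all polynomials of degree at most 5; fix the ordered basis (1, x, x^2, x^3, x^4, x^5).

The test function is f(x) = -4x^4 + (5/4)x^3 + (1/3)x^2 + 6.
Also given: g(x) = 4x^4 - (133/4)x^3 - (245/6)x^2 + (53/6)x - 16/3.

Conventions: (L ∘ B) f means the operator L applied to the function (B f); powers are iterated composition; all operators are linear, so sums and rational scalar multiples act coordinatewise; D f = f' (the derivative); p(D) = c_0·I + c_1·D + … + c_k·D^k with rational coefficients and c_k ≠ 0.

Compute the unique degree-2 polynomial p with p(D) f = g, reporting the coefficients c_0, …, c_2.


c_0 = -1, c_1 = 2, c_2 = 1

D^0 f = -4x^4 + (5/4)x^3 + (1/3)x^2 + 6
D^1 f = -16x^3 + (15/4)x^2 + (2/3)x
D^2 f = -48x^2 + (15/2)x + 2/3
matching coefficients of g against c_0 f + c_1 Df + … from the top degree down determines the c_i
solution: c_0 = -1, c_1 = 2, c_2 = 1


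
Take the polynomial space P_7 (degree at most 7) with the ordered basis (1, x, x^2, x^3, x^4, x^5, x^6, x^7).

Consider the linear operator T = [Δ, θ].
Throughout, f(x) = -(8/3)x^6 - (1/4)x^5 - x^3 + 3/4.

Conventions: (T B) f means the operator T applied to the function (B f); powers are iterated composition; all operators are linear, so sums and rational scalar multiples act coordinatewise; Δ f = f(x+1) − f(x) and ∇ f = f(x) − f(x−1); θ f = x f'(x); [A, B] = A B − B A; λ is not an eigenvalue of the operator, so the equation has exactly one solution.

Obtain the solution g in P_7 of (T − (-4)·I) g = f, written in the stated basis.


write g with unknown coordinates in the stated basis and equate coefficients in (T − (-4)·I) g = f
solving from the highest basis element down gives g = -(2/3)x^6 + (15/16)x^5 + (245/64)x^4 + (79/64)x^3 - (2417/256)x^2 - (4251/512)x + 4215/2048
check: T g = -4x^5 - (245/16)x^4 - (95/16)x^3 + (2417/64)x^2 + (4251/128)x - 3831/512
so T g − (-4)·g = -(8/3)x^6 - (1/4)x^5 - x^3 + 3/4 = f ✓

the result is g(x) = -(2/3)x^6 + (15/16)x^5 + (245/64)x^4 + (79/64)x^3 - (2417/256)x^2 - (4251/512)x + 4215/2048


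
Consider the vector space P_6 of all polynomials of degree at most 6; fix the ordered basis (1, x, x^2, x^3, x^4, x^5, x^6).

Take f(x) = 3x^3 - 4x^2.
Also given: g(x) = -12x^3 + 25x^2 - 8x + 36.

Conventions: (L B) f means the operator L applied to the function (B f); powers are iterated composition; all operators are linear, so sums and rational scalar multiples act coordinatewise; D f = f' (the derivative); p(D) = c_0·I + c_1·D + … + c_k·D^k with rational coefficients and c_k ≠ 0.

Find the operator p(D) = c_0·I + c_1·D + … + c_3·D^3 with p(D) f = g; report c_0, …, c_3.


c_0 = -4, c_1 = 1, c_2 = 0, c_3 = 2

D^0 f = 3x^3 - 4x^2
D^1 f = 9x^2 - 8x
D^2 f = 18x - 8
D^3 f = 18
matching coefficients of g against c_0 f + c_1 Df + … from the top degree down determines the c_i
solution: c_0 = -4, c_1 = 1, c_2 = 0, c_3 = 2


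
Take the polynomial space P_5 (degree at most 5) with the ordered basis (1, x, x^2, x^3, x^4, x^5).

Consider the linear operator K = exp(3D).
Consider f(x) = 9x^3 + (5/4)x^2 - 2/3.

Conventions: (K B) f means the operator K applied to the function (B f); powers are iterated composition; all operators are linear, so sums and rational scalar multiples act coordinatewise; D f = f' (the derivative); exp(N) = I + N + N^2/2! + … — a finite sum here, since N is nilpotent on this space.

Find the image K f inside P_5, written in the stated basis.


order-1 term: 81x^2 + (15/2)x
order-2 term: 243x + 45/4
order-3 term: 243
the series for exp(3D) f terminates at order 3
exp(3D) f = 9x^3 + (329/4)x^2 + (501/2)x + 3043/12

the result is g(x) = 9x^3 + (329/4)x^2 + (501/2)x + 3043/12


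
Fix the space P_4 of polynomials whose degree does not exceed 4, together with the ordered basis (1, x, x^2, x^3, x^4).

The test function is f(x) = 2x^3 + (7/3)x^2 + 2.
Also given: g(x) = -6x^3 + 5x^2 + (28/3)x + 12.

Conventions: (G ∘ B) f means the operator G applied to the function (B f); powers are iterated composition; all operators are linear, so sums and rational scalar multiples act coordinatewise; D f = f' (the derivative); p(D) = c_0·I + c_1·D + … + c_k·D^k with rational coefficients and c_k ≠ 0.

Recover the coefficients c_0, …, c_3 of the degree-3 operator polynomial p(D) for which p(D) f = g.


D^0 f = 2x^3 + (7/3)x^2 + 2
D^1 f = 6x^2 + (14/3)x
D^2 f = 12x + 14/3
D^3 f = 12
matching coefficients of g against c_0 f + c_1 Df + … from the top degree down determines the c_i
solution: c_0 = -3, c_1 = 2, c_2 = 0, c_3 = 3/2

c_0 = -3, c_1 = 2, c_2 = 0, c_3 = 3/2


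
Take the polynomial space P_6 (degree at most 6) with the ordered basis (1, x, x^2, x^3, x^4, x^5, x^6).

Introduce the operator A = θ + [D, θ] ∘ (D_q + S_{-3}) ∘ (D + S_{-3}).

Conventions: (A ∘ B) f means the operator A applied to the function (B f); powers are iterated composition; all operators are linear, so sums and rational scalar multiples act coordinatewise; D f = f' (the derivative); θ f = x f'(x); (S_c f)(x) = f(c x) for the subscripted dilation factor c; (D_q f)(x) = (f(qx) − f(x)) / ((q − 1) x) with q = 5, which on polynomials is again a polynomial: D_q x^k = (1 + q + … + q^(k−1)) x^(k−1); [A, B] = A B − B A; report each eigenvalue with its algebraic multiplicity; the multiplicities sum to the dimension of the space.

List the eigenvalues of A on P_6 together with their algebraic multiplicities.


image of 1: 0
image of x: x + 9
image of x^2: 2x^2 + 162x + 48
image of x^3: 3x^3 + 2187x^2 - 1620x + 18
image of x^4: 4x^4 + 26244x^3 + 37584x^2 + 248x
image of x^5: 5x^5 + 295245x^4 - 757512x^3 + 2340x^2
image of x^6: 6x^6 + 3188646x^5 + 14230080x^4 + 18744x^3
the matrix is upper triangular; its diagonal is (0, 1, 2, 3, 4, 5, 6)
for a triangular matrix the eigenvalues are the diagonal entries, with algebraic multiplicity their repetition count

λ = 0 (multiplicity 1), λ = 1 (multiplicity 1), λ = 2 (multiplicity 1), λ = 3 (multiplicity 1), λ = 4 (multiplicity 1), λ = 5 (multiplicity 1), λ = 6 (multiplicity 1)


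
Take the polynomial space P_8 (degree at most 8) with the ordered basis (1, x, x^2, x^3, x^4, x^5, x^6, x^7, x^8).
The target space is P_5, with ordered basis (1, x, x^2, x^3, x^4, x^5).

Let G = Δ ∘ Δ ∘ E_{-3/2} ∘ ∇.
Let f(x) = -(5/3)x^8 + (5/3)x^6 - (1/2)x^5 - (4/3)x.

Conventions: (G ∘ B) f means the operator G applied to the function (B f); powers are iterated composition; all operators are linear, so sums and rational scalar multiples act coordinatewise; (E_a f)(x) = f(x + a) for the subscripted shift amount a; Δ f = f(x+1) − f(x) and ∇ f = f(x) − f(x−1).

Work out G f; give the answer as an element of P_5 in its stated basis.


the result is g(x) = -560x^5 + 2800x^4 - 6800x^3 + 9170x^2 - 6645x + 4055/2

∇ f = -(40/3)x^7 + (140/3)x^6 - (250/3)x^5 + (535/6)x^4 - 55x^3 + (50/3)x^2 - (5/6)x - 11/6
E_{-3/2} ∇ f = -(40/3)x^7 + (560/3)x^6 - (3400/3)x^5 + (23185/6)x^4 - (15955/2)x^3 + (119405/12)x^2 - (83095/12)x + 198349/96
Δ E_{-3/2} ∇ f = -(280/3)x^6 + 840x^5 - (10000/3)x^4 + 7390x^3 - (57365/6)x^2 + 6785x - 4095/2
Δ (Δ ∘ E_{-3/2} ∘ ∇) f = -560x^5 + 2800x^4 - 6800x^3 + 9170x^2 - 6645x + 4055/2


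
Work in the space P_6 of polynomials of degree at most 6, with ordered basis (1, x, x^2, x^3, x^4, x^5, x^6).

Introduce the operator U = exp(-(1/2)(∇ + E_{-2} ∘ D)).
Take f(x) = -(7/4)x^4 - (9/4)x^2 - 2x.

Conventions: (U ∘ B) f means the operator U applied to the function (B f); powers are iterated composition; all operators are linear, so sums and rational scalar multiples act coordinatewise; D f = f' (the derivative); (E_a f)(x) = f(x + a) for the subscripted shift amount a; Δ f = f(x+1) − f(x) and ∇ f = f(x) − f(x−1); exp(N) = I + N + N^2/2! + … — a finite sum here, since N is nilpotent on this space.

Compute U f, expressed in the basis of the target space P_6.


the image equals g(x) = -(7/4)x^4 + 7x^3 - 39x^2 + (215/2)x - 2257/16

order-1 term: 7x^3 - (105/4)x^2 + 50x - 65/2
order-2 term: -(21/2)x^2 + (105/2)x - 1289/16
order-3 term: 7x - 105/4
order-4 term: -7/4
the series for exp(-(1/2)(∇ + E_{-2} ∘ D)) f terminates at order 4
exp(-(1/2)(∇ + E_{-2} ∘ D)) f = -(7/4)x^4 + 7x^3 - 39x^2 + (215/2)x - 2257/16


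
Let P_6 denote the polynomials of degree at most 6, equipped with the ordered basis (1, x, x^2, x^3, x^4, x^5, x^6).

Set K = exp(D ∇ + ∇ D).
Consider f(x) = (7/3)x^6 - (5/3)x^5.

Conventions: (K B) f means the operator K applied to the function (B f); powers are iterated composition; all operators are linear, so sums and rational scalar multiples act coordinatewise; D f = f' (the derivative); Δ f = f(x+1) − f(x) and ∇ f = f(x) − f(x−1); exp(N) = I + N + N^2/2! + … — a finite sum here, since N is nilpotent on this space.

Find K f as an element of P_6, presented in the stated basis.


the image equals g(x) = (7/3)x^6 - (5/3)x^5 + 140x^4 - (1040/3)x^3 + 2060x^2 - (11900/3)x + 13934/3

order-1 term: 140x^4 - (1040/3)x^3 + 380x^2 - (620/3)x + 134/3
order-2 term: 1680x^2 - 3760x + 2360
order-3 term: 2240
the series for exp(D ∇ + ∇ D) f terminates at order 3
exp(D ∇ + ∇ D) f = (7/3)x^6 - (5/3)x^5 + 140x^4 - (1040/3)x^3 + 2060x^2 - (11900/3)x + 13934/3


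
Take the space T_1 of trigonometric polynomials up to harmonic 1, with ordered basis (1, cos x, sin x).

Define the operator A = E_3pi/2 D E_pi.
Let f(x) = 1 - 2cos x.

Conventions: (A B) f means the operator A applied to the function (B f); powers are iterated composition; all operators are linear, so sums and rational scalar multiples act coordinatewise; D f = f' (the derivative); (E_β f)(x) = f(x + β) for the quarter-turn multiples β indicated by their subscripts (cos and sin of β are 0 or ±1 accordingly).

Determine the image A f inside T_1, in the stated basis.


E_pi f = 1 + 2cos x
D E_pi f = -2sin x
E_3pi/2 D E_pi f = 2cos x

the image equals g(x) = 2cos x


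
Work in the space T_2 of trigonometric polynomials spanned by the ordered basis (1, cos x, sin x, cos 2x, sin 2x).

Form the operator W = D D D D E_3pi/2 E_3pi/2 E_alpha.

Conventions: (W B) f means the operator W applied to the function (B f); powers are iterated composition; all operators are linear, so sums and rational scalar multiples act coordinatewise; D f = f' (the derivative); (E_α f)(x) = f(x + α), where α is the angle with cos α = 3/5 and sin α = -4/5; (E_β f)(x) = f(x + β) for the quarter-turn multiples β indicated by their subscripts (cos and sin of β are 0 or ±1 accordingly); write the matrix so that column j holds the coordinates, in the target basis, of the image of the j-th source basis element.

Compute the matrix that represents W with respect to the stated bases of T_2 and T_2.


image of 1: 0
image of cos x: -(3/5)cos x - (4/5)sin x
image of sin x: (4/5)cos x - (3/5)sin x
image of cos 2x: -(112/25)cos 2x + (384/25)sin 2x
image of sin 2x: -(384/25)cos 2x - (112/25)sin 2x
each image's coordinates form column j of the matrix

the matrix is [[0, 0, 0, 0, 0]; [0, -3/5, 4/5, 0, 0]; [0, -4/5, -3/5, 0, 0]; [0, 0, 0, -112/25, -384/25]; [0, 0, 0, 384/25, -112/25]] (rows listed top to bottom)


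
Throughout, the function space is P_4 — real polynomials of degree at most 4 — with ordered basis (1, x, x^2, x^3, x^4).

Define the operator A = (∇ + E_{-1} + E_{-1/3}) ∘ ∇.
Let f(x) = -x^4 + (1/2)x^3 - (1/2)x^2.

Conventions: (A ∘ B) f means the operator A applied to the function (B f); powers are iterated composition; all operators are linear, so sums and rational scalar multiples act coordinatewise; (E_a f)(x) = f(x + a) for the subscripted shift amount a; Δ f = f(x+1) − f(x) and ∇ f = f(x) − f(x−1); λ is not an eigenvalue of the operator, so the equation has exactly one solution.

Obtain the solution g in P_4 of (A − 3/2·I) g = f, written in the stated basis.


the image equals g(x) = (2/3)x^4 + (29/9)x^3 + (55/9)x^2 + (136/27)x + 284/243

write g with unknown coordinates in the stated basis and equate coefficients in (A − 3/2·I) g = f
solving from the highest basis element down gives g = (2/3)x^4 + (29/9)x^3 + (55/9)x^2 + (136/27)x + 284/243
check: A g = (16/3)x^3 + (26/3)x^2 + (68/9)x + 142/81
so A g − 3/2·g = -x^4 + (1/2)x^3 - (1/2)x^2 = f ✓


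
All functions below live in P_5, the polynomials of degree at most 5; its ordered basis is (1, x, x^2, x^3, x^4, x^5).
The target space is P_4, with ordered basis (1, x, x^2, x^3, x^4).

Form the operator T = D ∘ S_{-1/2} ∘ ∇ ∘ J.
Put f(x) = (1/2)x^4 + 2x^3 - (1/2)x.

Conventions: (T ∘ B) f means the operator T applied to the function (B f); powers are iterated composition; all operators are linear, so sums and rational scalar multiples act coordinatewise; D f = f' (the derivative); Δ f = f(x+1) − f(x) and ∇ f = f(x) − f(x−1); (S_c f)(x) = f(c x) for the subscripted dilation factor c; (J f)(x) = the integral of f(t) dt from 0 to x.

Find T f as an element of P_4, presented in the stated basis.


J f = (1/10)x^5 + (1/2)x^4 - (1/4)x^2
∇ J f = (1/2)x^4 + x^3 - 2x^2 + x - 3/20
S_{-1/2} ∇ J f = (1/32)x^4 - (1/8)x^3 - (1/2)x^2 - (1/2)x - 3/20
D S_{-1/2} ∇ J f = (1/8)x^3 - (3/8)x^2 - x - 1/2

g(x) = (1/8)x^3 - (3/8)x^2 - x - 1/2


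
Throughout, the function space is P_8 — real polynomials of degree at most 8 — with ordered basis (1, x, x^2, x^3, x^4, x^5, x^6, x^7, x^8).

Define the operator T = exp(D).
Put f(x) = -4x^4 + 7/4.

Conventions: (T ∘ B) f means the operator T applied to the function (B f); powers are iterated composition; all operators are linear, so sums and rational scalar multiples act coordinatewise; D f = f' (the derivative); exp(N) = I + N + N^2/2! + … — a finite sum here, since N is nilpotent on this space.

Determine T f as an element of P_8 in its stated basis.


the result is g(x) = -4x^4 - 16x^3 - 24x^2 - 16x - 9/4

order-1 term: -16x^3
order-2 term: -24x^2
order-3 term: -16x
order-4 term: -4
the series for exp(D) f terminates at order 4
exp(D) f = -4x^4 - 16x^3 - 24x^2 - 16x - 9/4


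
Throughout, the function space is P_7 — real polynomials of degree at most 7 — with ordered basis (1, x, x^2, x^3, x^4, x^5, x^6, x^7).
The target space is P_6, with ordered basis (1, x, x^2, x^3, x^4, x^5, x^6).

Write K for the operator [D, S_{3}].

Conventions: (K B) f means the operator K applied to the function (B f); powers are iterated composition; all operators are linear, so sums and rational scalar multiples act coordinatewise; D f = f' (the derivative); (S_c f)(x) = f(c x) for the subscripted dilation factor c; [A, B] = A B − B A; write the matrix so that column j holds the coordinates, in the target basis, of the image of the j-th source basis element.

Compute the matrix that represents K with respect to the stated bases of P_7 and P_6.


the matrix is [[0, 2, 0, 0, 0, 0, 0, 0]; [0, 0, 12, 0, 0, 0, 0, 0]; [0, 0, 0, 54, 0, 0, 0, 0]; [0, 0, 0, 0, 216, 0, 0, 0]; [0, 0, 0, 0, 0, 810, 0, 0]; [0, 0, 0, 0, 0, 0, 2916, 0]; [0, 0, 0, 0, 0, 0, 0, 10206]] (rows listed top to bottom)

image of 1: 0
image of x: 2
image of x^2: 12x
image of x^3: 54x^2
image of x^4: 216x^3
image of x^5: 810x^4
image of x^6: 2916x^5
image of x^7: 10206x^6
each image's coordinates form column j of the matrix


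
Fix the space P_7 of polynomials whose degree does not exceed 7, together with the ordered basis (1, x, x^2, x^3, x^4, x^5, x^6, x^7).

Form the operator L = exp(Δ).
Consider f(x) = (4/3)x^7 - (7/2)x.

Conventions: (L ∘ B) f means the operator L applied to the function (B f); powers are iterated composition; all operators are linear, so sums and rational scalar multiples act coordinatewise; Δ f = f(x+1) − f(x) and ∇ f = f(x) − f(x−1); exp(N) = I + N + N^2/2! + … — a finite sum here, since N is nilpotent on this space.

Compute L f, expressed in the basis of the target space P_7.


order-1 term: (28/3)x^6 + 28x^5 + (140/3)x^4 + (140/3)x^3 + 28x^2 + (28/3)x - 13/6
order-2 term: 28x^5 + 140x^4 + (980/3)x^3 + 420x^2 + (868/3)x + 84
order-3 term: (140/3)x^4 + 280x^3 + 700x^2 + 840x + 1204/3
order-4 term: (140/3)x^3 + 280x^2 + (1820/3)x + 1400/3
order-5 term: 28x^2 + 140x + 560/3
order-6 term: (28/3)x + 28
order-7 term: 4/3
the series for exp(Δ) f terminates at order 7
exp(Δ) f = (4/3)x^7 + (28/3)x^6 + 56x^5 + (700/3)x^4 + 700x^3 + 1456x^2 + (11347/6)x + 6995/6

the result is g(x) = (4/3)x^7 + (28/3)x^6 + 56x^5 + (700/3)x^4 + 700x^3 + 1456x^2 + (11347/6)x + 6995/6


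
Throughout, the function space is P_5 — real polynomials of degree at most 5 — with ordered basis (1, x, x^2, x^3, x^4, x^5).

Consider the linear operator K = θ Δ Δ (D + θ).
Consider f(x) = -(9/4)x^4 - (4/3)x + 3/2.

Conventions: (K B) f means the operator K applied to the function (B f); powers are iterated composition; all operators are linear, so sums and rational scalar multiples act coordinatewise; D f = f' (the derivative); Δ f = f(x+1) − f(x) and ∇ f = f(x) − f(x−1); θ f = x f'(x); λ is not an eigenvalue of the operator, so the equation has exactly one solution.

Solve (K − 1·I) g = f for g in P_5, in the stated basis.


write g with unknown coordinates in the stated basis and equate coefficients in (K − 1·I) g = f
solving from the highest basis element down gives g = (9/4)x^4 + 216x^2 + (814/3)x - 3/2
check: K g = 216x^2 + 270x
so K g − 1·g = -(9/4)x^4 - (4/3)x + 3/2 = f ✓

g(x) = (9/4)x^4 + 216x^2 + (814/3)x - 3/2


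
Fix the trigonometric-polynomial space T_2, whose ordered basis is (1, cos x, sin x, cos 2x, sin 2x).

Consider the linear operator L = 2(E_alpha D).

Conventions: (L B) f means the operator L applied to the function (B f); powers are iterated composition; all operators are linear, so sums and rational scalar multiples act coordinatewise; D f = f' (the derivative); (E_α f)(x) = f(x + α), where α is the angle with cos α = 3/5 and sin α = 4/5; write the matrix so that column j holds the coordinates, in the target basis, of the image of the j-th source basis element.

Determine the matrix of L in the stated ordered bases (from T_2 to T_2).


image of 1: 0
image of cos x: -(8/5)cos x - (6/5)sin x
image of sin x: (6/5)cos x - (8/5)sin x
image of cos 2x: -(96/25)cos 2x + (28/25)sin 2x
image of sin 2x: -(28/25)cos 2x - (96/25)sin 2x
each image's coordinates form column j of the matrix

the matrix is [[0, 0, 0, 0, 0]; [0, -8/5, 6/5, 0, 0]; [0, -6/5, -8/5, 0, 0]; [0, 0, 0, -96/25, -28/25]; [0, 0, 0, 28/25, -96/25]] (rows listed top to bottom)


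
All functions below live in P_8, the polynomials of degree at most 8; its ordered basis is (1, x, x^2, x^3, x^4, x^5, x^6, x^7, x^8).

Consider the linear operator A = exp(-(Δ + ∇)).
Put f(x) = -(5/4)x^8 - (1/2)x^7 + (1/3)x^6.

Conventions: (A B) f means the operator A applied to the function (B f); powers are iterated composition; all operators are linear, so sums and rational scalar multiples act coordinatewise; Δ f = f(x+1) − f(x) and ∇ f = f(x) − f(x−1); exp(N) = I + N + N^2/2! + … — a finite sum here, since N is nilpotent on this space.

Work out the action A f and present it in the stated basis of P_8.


g(x) = -(5/4)x^8 + (39/2)x^7 - (398/3)x^6 + 654x^5 - 2605x^4 + (22060/3)x^3 - 14323x^2 + 17984x - 32105/3

order-1 term: 20x^7 + 7x^6 + 136x^5 + 35x^4 + (380/3)x^3 + 21x^2 + 16x + 1
order-2 term: -140x^6 - 42x^5 - 1380x^4 - 280x^3 - 2160x^2 - 224x - 896/3
order-3 term: 560x^5 + 140x^4 + (16640/3)x^3 + 840x^2 + 7120x + 364
order-4 term: -1400x^4 - 280x^3 - 11120x^2 - 1120x - 19840/3
order-5 term: 2240x^3 + 336x^2 + 11136x + 560
order-6 term: -2240x^2 - 224x - 13376/3
order-7 term: 1280x + 64
order-8 term: -320
the series for exp(-(Δ + ∇)) f terminates at order 8
exp(-(Δ + ∇)) f = -(5/4)x^8 + (39/2)x^7 - (398/3)x^6 + 654x^5 - 2605x^4 + (22060/3)x^3 - 14323x^2 + 17984x - 32105/3


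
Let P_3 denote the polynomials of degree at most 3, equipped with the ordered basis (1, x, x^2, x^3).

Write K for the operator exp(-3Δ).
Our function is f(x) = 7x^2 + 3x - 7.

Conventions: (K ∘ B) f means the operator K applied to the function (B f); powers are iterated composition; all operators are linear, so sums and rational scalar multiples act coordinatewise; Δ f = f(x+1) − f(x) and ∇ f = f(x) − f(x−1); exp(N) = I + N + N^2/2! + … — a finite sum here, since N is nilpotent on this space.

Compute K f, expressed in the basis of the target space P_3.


the result is g(x) = 7x^2 - 39x + 26

order-1 term: -42x - 30
order-2 term: 63
the series for exp(-3Δ) f terminates at order 2
exp(-3Δ) f = 7x^2 - 39x + 26


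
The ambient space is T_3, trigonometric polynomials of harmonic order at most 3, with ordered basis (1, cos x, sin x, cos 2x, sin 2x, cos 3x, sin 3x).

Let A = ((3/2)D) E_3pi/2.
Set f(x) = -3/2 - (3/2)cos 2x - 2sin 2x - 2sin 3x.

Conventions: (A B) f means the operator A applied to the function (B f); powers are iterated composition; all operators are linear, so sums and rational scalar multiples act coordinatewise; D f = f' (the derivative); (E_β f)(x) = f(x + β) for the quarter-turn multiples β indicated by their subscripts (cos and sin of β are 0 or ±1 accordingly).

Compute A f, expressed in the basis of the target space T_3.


the result is g(x) = 6cos 2x - (9/2)sin 2x + 9sin 3x

E_3pi/2 f = -3/2 + (3/2)cos 2x + 2sin 2x - 2cos 3x
D E_3pi/2 f = 4cos 2x - 3sin 2x + 6sin 3x
((3/2)D) E_3pi/2 f = 6cos 2x - (9/2)sin 2x + 9sin 3x


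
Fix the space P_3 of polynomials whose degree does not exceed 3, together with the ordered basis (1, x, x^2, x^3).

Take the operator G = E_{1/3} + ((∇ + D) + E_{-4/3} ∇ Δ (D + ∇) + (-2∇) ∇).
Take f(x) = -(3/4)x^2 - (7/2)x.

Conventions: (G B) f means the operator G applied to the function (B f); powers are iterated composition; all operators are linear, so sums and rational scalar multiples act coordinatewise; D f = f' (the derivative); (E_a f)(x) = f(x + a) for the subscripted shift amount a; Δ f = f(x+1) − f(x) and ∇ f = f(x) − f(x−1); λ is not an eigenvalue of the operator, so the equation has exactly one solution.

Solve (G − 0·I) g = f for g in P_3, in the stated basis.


the image equals g(x) = -(3/4)x^2 - 11/3

write g with unknown coordinates in the stated basis and equate coefficients in (G − 0·I) g = f
solving from the highest basis element down gives g = -(3/4)x^2 - 11/3
check: G g = -(3/4)x^2 - (7/2)x
so G g − 0·g = -(3/4)x^2 - (7/2)x = f ✓


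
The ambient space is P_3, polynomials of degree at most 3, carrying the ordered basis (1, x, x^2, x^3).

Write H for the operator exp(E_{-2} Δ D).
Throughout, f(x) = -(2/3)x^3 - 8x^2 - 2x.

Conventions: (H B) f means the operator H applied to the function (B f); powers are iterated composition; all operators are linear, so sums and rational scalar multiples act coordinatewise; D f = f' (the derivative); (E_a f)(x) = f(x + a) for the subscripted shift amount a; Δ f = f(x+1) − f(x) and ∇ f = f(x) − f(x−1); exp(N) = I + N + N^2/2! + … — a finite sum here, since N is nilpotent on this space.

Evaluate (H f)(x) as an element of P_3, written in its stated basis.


the image equals g(x) = -(2/3)x^3 - 8x^2 - 6x - 10

order-1 term: -4x - 10
the series for exp(E_{-2} Δ D) f terminates at order 1
exp(E_{-2} Δ D) f = -(2/3)x^3 - 8x^2 - 6x - 10


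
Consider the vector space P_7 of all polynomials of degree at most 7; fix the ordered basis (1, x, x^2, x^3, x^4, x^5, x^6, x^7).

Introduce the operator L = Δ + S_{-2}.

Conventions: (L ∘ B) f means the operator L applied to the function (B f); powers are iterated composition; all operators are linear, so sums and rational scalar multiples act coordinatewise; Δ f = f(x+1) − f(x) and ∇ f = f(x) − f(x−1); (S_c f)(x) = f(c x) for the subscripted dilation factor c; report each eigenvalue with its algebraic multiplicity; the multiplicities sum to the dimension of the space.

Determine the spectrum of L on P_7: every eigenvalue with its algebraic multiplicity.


image of 1: 1
image of x: -2x + 1
image of x^2: 4x^2 + 2x + 1
image of x^3: -8x^3 + 3x^2 + 3x + 1
image of x^4: 16x^4 + 4x^3 + 6x^2 + 4x + 1
image of x^5: -32x^5 + 5x^4 + 10x^3 + 10x^2 + 5x + 1
image of x^6: 64x^6 + 6x^5 + 15x^4 + 20x^3 + 15x^2 + 6x + 1
image of x^7: -128x^7 + 7x^6 + 21x^5 + 35x^4 + 35x^3 + 21x^2 + 7x + 1
the matrix is upper triangular; its diagonal is (1, -2, 4, -8, 16, -32, 64, -128)
for a triangular matrix the eigenvalues are the diagonal entries, with algebraic multiplicity their repetition count

λ = -128 (multiplicity 1), λ = -32 (multiplicity 1), λ = -8 (multiplicity 1), λ = -2 (multiplicity 1), λ = 1 (multiplicity 1), λ = 4 (multiplicity 1), λ = 16 (multiplicity 1), λ = 64 (multiplicity 1)


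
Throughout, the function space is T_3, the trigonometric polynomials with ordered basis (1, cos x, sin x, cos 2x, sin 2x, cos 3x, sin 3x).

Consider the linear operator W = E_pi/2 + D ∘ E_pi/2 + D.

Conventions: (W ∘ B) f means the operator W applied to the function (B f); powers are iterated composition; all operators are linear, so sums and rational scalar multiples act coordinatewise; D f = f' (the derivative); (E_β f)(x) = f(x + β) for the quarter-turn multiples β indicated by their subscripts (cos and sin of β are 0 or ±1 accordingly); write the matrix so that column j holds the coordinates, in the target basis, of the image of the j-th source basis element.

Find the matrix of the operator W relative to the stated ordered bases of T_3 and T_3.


image of 1: 1
image of cos x: -cos x - 2sin x
image of sin x: 2cos x - sin x
image of cos 2x: -cos 2x
image of sin 2x: -sin 2x
image of cos 3x: 3cos 3x - 2sin 3x
image of sin 3x: 2cos 3x + 3sin 3x
each image's coordinates form column j of the matrix

the matrix is [[1, 0, 0, 0, 0, 0, 0]; [0, -1, 2, 0, 0, 0, 0]; [0, -2, -1, 0, 0, 0, 0]; [0, 0, 0, -1, 0, 0, 0]; [0, 0, 0, 0, -1, 0, 0]; [0, 0, 0, 0, 0, 3, 2]; [0, 0, 0, 0, 0, -2, 3]] (rows listed top to bottom)
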